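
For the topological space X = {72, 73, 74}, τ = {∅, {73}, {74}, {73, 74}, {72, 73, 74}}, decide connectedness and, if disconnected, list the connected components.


(X, τ) is connected.

Find clopen sets (U ∈ τ with X ∖ U ∈ τ):
  U = ∅, X ∖ U = {72, 73, 74} — both open, so U is clopen.
  U = {72, 73, 74}, X ∖ U = ∅ — both open, so U is clopen.
Only trivial clopens (∅ and X) exist, so (X, τ) is connected.
Compute connected components by grouping points that agree on all clopens:
  component: {72, 73, 74}


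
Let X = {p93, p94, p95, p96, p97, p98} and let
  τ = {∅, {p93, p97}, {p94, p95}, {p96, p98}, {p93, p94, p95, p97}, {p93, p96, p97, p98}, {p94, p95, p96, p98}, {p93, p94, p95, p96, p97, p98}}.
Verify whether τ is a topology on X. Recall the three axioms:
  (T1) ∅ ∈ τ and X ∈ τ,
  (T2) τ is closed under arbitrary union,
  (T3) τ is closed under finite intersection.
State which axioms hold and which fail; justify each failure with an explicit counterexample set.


τ IS a topology on X.

Axiom (T1): ∅ ∈ τ? Yes; X ∈ τ? Yes.
Axiom (T2/T3): check pairwise unions and intersections of members of τ.
All pairwise intersections and unions checked — each lies in τ. Therefore τ satisfies (T1), (T2), (T3): it IS a topology on X.


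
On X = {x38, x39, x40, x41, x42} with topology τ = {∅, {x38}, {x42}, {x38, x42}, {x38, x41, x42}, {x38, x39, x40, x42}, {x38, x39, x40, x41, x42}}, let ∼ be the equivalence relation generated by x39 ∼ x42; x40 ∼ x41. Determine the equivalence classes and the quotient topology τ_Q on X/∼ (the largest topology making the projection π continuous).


X/∼ = {[x38], [x39=x42], [x40=x41]}; |τ_Q| = 3.

Equivalence classes: [x38], [x39=x42], [x40=x41].
Quotient map π: X → X/∼ sends x38 ↦ [x38], x39 ↦ [x39=x42], x40 ↦ [x40=x41], x41 ↦ [x40=x41], x42 ↦ [x39=x42].
For each subset V ⊆ X/∼, compute π^{-1}(V) ⊆ X and check whether π^{-1}(V) ∈ τ. V is open in τ_Q iff π^{-1}(V) ∈ τ.
  V = {}: π^{-1}(V) = ∅ ∈ τ ✓.
  V = {[x38]}: π^{-1}(V) = {x38} ∈ τ ✓.
  V = {[x39=x42]}: π^{-1}(V) = {x39, x42} ∉ τ ✗.
  V = {[x38], [x39=x42]}: π^{-1}(V) = {x38, x39, x42} ∉ τ ✗.
  V = {[x40=x41]}: π^{-1}(V) = {x40, x41} ∉ τ ✗.
  V = {[x38], [x40=x41]}: π^{-1}(V) = {x38, x40, x41} ∉ τ ✗.
  V = {[x39=x42], [x40=x41]}: π^{-1}(V) = {x39, x40, x41, x42} ∉ τ ✗.
  V = {[x38], [x39=x42], [x40=x41]}: π^{-1}(V) = {x38, x39, x40, x41, x42} ∈ τ ✓.
Open sets in the quotient: τ_Q = {{}, {[x38]}, {[x38], [x39=x42], [x40=x41]}} (3 elements).


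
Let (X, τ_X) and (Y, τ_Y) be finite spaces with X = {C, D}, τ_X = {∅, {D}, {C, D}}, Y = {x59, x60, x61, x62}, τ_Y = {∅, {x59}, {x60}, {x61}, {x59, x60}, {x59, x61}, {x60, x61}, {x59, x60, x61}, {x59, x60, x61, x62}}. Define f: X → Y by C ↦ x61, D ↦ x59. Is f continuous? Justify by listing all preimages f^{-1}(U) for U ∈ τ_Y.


f is NOT continuous.

Compute f^{-1}(U) for each U ∈ τ_Y:
  U = ∅: f^{-1}(U) = ∅ ∈ τ_X ✓.
  U = {x59}: f^{-1}(U) = {D} ∈ τ_X ✓.
  U = {x60}: f^{-1}(U) = ∅ ∈ τ_X ✓.
  U = {x61}: f^{-1}(U) = {C} ∉ τ_X ✗.
  U = {x59, x60}: f^{-1}(U) = {D} ∈ τ_X ✓.
  U = {x59, x61}: f^{-1}(U) = {C, D} ∈ τ_X ✓.
  U = {x60, x61}: f^{-1}(U) = {C} ∉ τ_X ✗.
  U = {x59, x60, x61}: f^{-1}(U) = {C, D} ∈ τ_X ✓.
  U = {x59, x60, x61, x62}: f^{-1}(U) = {C, D} ∈ τ_X ✓.
Found U = {x61} with f^{-1}(U) = {C} not in τ_X. Therefore f is NOT continuous.


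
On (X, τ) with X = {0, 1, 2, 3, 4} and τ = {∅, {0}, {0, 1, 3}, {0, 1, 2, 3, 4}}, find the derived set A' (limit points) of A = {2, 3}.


A' = {1, 2, 4}

For each x ∈ X, list the open sets U ∈ τ with x ∈ U, then check whether U ∩ (A ∖ {x}) ≠ ∅ for every such U.
  x = 0: open {0} ∋ x has {0} ∩ (A ∖ {0}) = ∅, so x is NOT a limit point.
  x = 1: opens ∋ x are {0, 1, 3}, {0, 1, 2, 3, 4}; each meets A ∖ {1}, so x IS a limit point.
  x = 2: opens ∋ x are {0, 1, 2, 3, 4}; each meets A ∖ {2}, so x IS a limit point.
  x = 3: open {0, 1, 3} ∋ x has {0, 1, 3} ∩ (A ∖ {3}) = ∅, so x is NOT a limit point.
  x = 4: opens ∋ x are {0, 1, 2, 3, 4}; each meets A ∖ {4}, so x IS a limit point.
Collecting: A' = {1, 2, 4}.


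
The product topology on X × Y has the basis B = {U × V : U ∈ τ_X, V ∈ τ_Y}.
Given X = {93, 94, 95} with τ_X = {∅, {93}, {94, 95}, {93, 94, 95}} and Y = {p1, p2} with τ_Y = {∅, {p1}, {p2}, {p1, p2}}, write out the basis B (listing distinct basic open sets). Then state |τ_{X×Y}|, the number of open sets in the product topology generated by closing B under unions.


Basis B = {∅ × ∅, {93} × {p1}, {93} × {p2}, {93} × {p1, p2}, {94, 95} × {p1}, {94, 95} × {p2}, {93, 94, 95} × {p1}, {93, 94, 95} × {p2}, {94, 95} × {p1, p2}, {93, 94, 95} × {p1, p2}}; |τ_{X×Y}| = 16.

Enumerate products U × V with U ∈ τ_X, V ∈ τ_Y (deduplicated):
  ∅ × ∅ = {} (∅)
  {93} × {p1} = {(93,p1)}
  {93} × {p2} = {(93,p2)}
  {93} × {p1, p2} = {(93,p1), (93,p2)}
  {94, 95} × {p1} = {(94,p1), (95,p1)}
  {94, 95} × {p2} = {(94,p2), (95,p2)}
  {93, 94, 95} × {p1} = {(93,p1), (94,p1), (95,p1)}
  {93, 94, 95} × {p2} = {(93,p2), (94,p2), (95,p2)}
  {94, 95} × {p1, p2} = {(94,p1), (94,p2), (95,p1), (95,p2)}
  {93, 94, 95} × {p1, p2} = {(93,p1), (93,p2), (94,p1), (94,p2), (95,p1), (95,p2)}
These 10 distinct sets form the basis B.
Close under arbitrary unions to get τ_{X×Y}; counting gives |τ_{X×Y}| = 16.


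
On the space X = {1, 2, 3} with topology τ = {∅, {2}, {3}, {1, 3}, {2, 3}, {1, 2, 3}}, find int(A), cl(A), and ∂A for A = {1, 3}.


int(A) = {1, 3}, cl(A) = {1, 3}, ∂A = ∅.

Closed sets in (X, τ) are complements of opens:
  closed(X, τ) = {∅, {1}, {2}, {1, 2}, {1, 3}, {1, 2, 3}}.
int(A) = ⋃ {U ∈ τ : U ⊆ A}. Opens contained in A: ∅, {3}, {1, 3}.
Taking the union of these: int(A) = {1, 3}.
cl(A) = ⋂ {C closed : A ⊆ C}. Closed sets containing A: {1, 3}, {1, 2, 3}.
Intersecting these: cl(A) = {1, 3}.
∂A = cl(A) ∖ int(A) = {1, 3} ∖ {1, 3} = ∅.


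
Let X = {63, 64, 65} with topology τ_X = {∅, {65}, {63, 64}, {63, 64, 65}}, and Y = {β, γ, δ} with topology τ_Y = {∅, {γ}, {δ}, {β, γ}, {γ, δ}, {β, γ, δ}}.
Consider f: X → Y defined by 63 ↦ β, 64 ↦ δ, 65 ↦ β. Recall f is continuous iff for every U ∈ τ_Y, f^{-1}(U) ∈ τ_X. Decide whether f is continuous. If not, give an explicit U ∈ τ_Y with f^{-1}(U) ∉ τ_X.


f is NOT continuous.

Compute f^{-1}(U) for each U ∈ τ_Y:
  U = ∅: f^{-1}(U) = ∅ ∈ τ_X ✓.
  U = {γ}: f^{-1}(U) = ∅ ∈ τ_X ✓.
  U = {δ}: f^{-1}(U) = {64} ∉ τ_X ✗.
  U = {β, γ}: f^{-1}(U) = {63, 65} ∉ τ_X ✗.
  U = {γ, δ}: f^{-1}(U) = {64} ∉ τ_X ✗.
  U = {β, γ, δ}: f^{-1}(U) = {63, 64, 65} ∈ τ_X ✓.
Found U = {δ} with f^{-1}(U) = {64} not in τ_X. Therefore f is NOT continuous.


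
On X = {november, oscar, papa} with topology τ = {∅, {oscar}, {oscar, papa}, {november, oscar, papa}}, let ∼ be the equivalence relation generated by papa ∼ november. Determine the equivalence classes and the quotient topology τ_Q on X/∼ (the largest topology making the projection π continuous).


X/∼ = {[november=papa], [oscar]}; |τ_Q| = 3.

Equivalence classes: [november=papa], [oscar].
Quotient map π: X → X/∼ sends november ↦ [november=papa], oscar ↦ [oscar], papa ↦ [november=papa].
For each subset V ⊆ X/∼, compute π^{-1}(V) ⊆ X and check whether π^{-1}(V) ∈ τ. V is open in τ_Q iff π^{-1}(V) ∈ τ.
  V = {}: π^{-1}(V) = ∅ ∈ τ ✓.
  V = {[november=papa]}: π^{-1}(V) = {november, papa} ∉ τ ✗.
  V = {[oscar]}: π^{-1}(V) = {oscar} ∈ τ ✓.
  V = {[november=papa], [oscar]}: π^{-1}(V) = {november, oscar, papa} ∈ τ ✓.
Open sets in the quotient: τ_Q = {{}, {[oscar]}, {[november=papa], [oscar]}} (3 elements).


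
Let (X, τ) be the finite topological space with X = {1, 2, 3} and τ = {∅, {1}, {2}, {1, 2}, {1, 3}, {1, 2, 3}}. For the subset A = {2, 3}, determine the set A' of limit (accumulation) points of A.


A' = ∅

For each x ∈ X, list the open sets U ∈ τ with x ∈ U, then check whether U ∩ (A ∖ {x}) ≠ ∅ for every such U.
  x = 1: open {1} ∋ x has {1} ∩ (A ∖ {1}) = ∅, so x is NOT a limit point.
  x = 2: open {2} ∋ x has {2} ∩ (A ∖ {2}) = ∅, so x is NOT a limit point.
  x = 3: open {1, 3} ∋ x has {1, 3} ∩ (A ∖ {3}) = ∅, so x is NOT a limit point.
Collecting: A' = ∅.


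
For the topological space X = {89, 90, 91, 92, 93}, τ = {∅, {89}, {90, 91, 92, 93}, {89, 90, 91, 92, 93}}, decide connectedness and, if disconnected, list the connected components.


(X, τ) is disconnected; components = [{89}, {90, 91, 92, 93}].

Find clopen sets (U ∈ τ with X ∖ U ∈ τ):
  U = ∅, X ∖ U = {89, 90, 91, 92, 93} — both open, so U is clopen.
  U = {89}, X ∖ U = {90, 91, 92, 93} — both open, so U is clopen.
  U = {90, 91, 92, 93}, X ∖ U = {89} — both open, so U is clopen.
  U = {89, 90, 91, 92, 93}, X ∖ U = ∅ — both open, so U is clopen.
Nontrivial clopen(s) exist: e.g. {90, 91, 92, 93}. So (X, τ) is disconnected.
Compute connected components by grouping points that agree on all clopens:
  component: {89}
  component: {90, 91, 92, 93}


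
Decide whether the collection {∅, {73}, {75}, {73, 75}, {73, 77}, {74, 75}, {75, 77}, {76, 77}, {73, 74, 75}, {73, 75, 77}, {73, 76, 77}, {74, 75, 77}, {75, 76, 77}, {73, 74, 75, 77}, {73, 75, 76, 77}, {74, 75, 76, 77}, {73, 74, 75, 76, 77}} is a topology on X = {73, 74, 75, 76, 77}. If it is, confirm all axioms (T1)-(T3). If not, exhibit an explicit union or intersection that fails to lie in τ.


τ is NOT a topology on X.

Axiom (T1): ∅ ∈ τ? Yes; X ∈ τ? Yes.
Axiom (T2/T3): check pairwise unions and intersections of members of τ.
Counterexample for (T3): {73, 77} ∩ {75, 77} = {77} ∉ τ. Therefore τ is NOT a topology.


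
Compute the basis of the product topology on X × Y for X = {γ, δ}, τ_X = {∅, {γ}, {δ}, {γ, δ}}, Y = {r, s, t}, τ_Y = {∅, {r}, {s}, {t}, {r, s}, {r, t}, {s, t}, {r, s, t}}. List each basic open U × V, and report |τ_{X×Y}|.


Basis B = {∅ × ∅, {γ} × {r}, {γ} × {s}, {γ} × {t}, {δ} × {r}, {δ} × {s}, {δ} × {t}, {γ} × {r, s}, {γ} × {r, t}, {γ, δ} × {r}, {γ} × {s, t}, {γ, δ} × {s}, {γ, δ} × {t}, {δ} × {r, s}, {δ} × {r, t}, {δ} × {s, t}, {γ} × {r, s, t}, {δ} × {r, s, t}, {γ, δ} × {r, s}, {γ, δ} × {r, t}, {γ, δ} × {s, t}, {γ, δ} × {r, s, t}}; |τ_{X×Y}| = 64.

Enumerate products U × V with U ∈ τ_X, V ∈ τ_Y (deduplicated):
  ∅ × ∅ = {} (∅)
  {γ} × {r} = {(γ,r)}
  {γ} × {s} = {(γ,s)}
  {γ} × {t} = {(γ,t)}
  {δ} × {r} = {(δ,r)}
  {δ} × {s} = {(δ,s)}
  {δ} × {t} = {(δ,t)}
  {γ} × {r, s} = {(γ,r), (γ,s)}
  {γ} × {r, t} = {(γ,r), (γ,t)}
  {γ, δ} × {r} = {(γ,r), (δ,r)}
  {γ} × {s, t} = {(γ,s), (γ,t)}
  {γ, δ} × {s} = {(γ,s), (δ,s)}
  {γ, δ} × {t} = {(γ,t), (δ,t)}
  {δ} × {r, s} = {(δ,r), (δ,s)}
  {δ} × {r, t} = {(δ,r), (δ,t)}
  {δ} × {s, t} = {(δ,s), (δ,t)}
  {γ} × {r, s, t} = {(γ,r), (γ,s), (γ,t)}
  {δ} × {r, s, t} = {(δ,r), (δ,s), (δ,t)}
  {γ, δ} × {r, s} = {(γ,r), (γ,s), (δ,r), (δ,s)}
  {γ, δ} × {r, t} = {(γ,r), (γ,t), (δ,r), (δ,t)}
  {γ, δ} × {s, t} = {(γ,s), (γ,t), (δ,s), (δ,t)}
  {γ, δ} × {r, s, t} = {(γ,r), (γ,s), (γ,t), (δ,r), (δ,s), (δ,t)}
These 22 distinct sets form the basis B.
Close under arbitrary unions to get τ_{X×Y}; counting gives |τ_{X×Y}| = 64.


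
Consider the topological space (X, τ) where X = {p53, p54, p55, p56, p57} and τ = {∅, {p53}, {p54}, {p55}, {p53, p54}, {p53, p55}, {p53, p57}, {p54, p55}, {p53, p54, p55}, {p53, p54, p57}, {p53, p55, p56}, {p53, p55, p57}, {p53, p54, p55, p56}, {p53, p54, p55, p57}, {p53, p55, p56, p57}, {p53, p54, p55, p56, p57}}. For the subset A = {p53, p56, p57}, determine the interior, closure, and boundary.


int(A) = {p53, p57}, cl(A) = {p53, p56, p57}, ∂A = {p56}.

Closed sets in (X, τ) are complements of opens:
  closed(X, τ) = {∅, {p54}, {p56}, {p57}, {p54, p56}, {p54, p57}, {p55, p56}, {p56, p57}, {p53, p56, p57}, {p54, p55, p56}, {p54, p56, p57}, {p55, p56, p57}, {p53, p54, p56, p57}, {p53, p55, p56, p57}, {p54, p55, p56, p57}, {p53, p54, p55, p56, p57}}.
int(A) = ⋃ {U ∈ τ : U ⊆ A}. Opens contained in A: ∅, {p53}, {p53, p57}.
Taking the union of these: int(A) = {p53, p57}.
cl(A) = ⋂ {C closed : A ⊆ C}. Closed sets containing A: {p53, p56, p57}, {p53, p54, p56, p57}, {p53, p55, p56, p57}, {p53, p54, p55, p56, p57}.
Intersecting these: cl(A) = {p53, p56, p57}.
∂A = cl(A) ∖ int(A) = {p53, p56, p57} ∖ {p53, p57} = {p56}.


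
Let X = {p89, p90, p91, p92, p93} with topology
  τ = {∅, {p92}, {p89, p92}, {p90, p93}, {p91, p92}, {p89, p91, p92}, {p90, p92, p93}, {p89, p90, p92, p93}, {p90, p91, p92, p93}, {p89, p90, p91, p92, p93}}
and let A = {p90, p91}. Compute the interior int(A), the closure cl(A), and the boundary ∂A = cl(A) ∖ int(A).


int(A) = ∅, cl(A) = {p90, p91, p93}, ∂A = {p90, p91, p93}.

Closed sets in (X, τ) are complements of opens:
  closed(X, τ) = {∅, {p89}, {p91}, {p89, p91}, {p90, p93}, {p89, p90, p93}, {p89, p91, p92}, {p90, p91, p93}, {p89, p90, p91, p93}, {p89, p90, p91, p92, p93}}.
int(A) = ⋃ {U ∈ τ : U ⊆ A}. Opens contained in A: ∅.
Taking the union of these: int(A) = ∅.
cl(A) = ⋂ {C closed : A ⊆ C}. Closed sets containing A: {p90, p91, p93}, {p89, p90, p91, p93}, {p89, p90, p91, p92, p93}.
Intersecting these: cl(A) = {p90, p91, p93}.
∂A = cl(A) ∖ int(A) = {p90, p91, p93} ∖ ∅ = {p90, p91, p93}.


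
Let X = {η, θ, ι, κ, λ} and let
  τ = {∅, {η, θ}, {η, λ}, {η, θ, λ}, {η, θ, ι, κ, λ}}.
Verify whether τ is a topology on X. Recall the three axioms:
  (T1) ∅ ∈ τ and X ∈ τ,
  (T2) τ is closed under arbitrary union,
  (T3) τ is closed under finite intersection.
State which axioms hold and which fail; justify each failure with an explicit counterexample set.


τ is NOT a topology on X.

Axiom (T1): ∅ ∈ τ? Yes; X ∈ τ? Yes.
Axiom (T2/T3): check pairwise unions and intersections of members of τ.
Counterexample for (T3): {η, θ} ∩ {η, λ} = {η} ∉ τ. Therefore τ is NOT a topology.


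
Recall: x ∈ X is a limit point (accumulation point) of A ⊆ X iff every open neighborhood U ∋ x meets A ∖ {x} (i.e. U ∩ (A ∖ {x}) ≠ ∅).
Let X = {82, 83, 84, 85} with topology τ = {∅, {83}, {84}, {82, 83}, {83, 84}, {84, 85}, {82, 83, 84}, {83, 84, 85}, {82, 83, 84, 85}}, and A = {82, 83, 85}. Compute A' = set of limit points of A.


A' = {82}

For each x ∈ X, list the open sets U ∈ τ with x ∈ U, then check whether U ∩ (A ∖ {x}) ≠ ∅ for every such U.
  x = 82: opens ∋ x are {82, 83}, {82, 83, 84}, {82, 83, 84, 85}; each meets A ∖ {82}, so x IS a limit point.
  x = 83: open {83} ∋ x has {83} ∩ (A ∖ {83}) = ∅, so x is NOT a limit point.
  x = 84: open {84} ∋ x has {84} ∩ (A ∖ {84}) = ∅, so x is NOT a limit point.
  x = 85: open {84, 85} ∋ x has {84, 85} ∩ (A ∖ {85}) = ∅, so x is NOT a limit point.
Collecting: A' = {82}.


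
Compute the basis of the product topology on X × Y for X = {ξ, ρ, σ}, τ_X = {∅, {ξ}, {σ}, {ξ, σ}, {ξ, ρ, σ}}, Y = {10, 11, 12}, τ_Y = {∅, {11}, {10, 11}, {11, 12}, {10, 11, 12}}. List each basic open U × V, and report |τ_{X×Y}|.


Basis B = {∅ × ∅, {ξ} × {11}, {σ} × {11}, {ξ} × {10, 11}, {ξ} × {11, 12}, {ξ, σ} × {11}, {σ} × {10, 11}, {σ} × {11, 12}, {ξ} × {10, 11, 12}, {ξ, ρ, σ} × {11}, {σ} × {10, 11, 12}, {ξ, σ} × {10, 11}, {ξ, σ} × {11, 12}, {ξ, σ} × {10, 11, 12}, {ξ, ρ, σ} × {10, 11}, {ξ, ρ, σ} × {11, 12}, {ξ, ρ, σ} × {10, 11, 12}}; |τ_{X×Y}| = 50.

Enumerate products U × V with U ∈ τ_X, V ∈ τ_Y (deduplicated):
  ∅ × ∅ = {} (∅)
  {ξ} × {11} = {(ξ,11)}
  {σ} × {11} = {(σ,11)}
  {ξ} × {10, 11} = {(ξ,10), (ξ,11)}
  {ξ} × {11, 12} = {(ξ,11), (ξ,12)}
  {ξ, σ} × {11} = {(ξ,11), (σ,11)}
  {σ} × {10, 11} = {(σ,10), (σ,11)}
  {σ} × {11, 12} = {(σ,11), (σ,12)}
  {ξ} × {10, 11, 12} = {(ξ,10), (ξ,11), (ξ,12)}
  {ξ, ρ, σ} × {11} = {(ξ,11), (ρ,11), (σ,11)}
  {σ} × {10, 11, 12} = {(σ,10), (σ,11), (σ,12)}
  {ξ, σ} × {10, 11} = {(ξ,10), (ξ,11), (σ,10), (σ,11)}
  {ξ, σ} × {11, 12} = {(ξ,11), (ξ,12), (σ,11), (σ,12)}
  {ξ, σ} × {10, 11, 12} = {(ξ,10), (ξ,11), (ξ,12), (σ,10), (σ,11), (σ,12)}
  {ξ, ρ, σ} × {10, 11} = {(ξ,10), (ξ,11), (ρ,10), (ρ,11), (σ,10), (σ,11)}
  {ξ, ρ, σ} × {11, 12} = {(ξ,11), (ξ,12), (ρ,11), (ρ,12), (σ,11), (σ,12)}
  {ξ, ρ, σ} × {10, 11, 12} = {(ξ,10), (ξ,11), (ξ,12), (ρ,10), (ρ,11), (ρ,12), (σ,10), (σ,11), (σ,12)}
These 17 distinct sets form the basis B.
Close under arbitrary unions to get τ_{X×Y}; counting gives |τ_{X×Y}| = 50.


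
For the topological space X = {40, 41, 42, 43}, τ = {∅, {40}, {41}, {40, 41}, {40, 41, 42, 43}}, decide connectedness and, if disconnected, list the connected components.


(X, τ) is connected.

Find clopen sets (U ∈ τ with X ∖ U ∈ τ):
  U = ∅, X ∖ U = {40, 41, 42, 43} — both open, so U is clopen.
  U = {40, 41, 42, 43}, X ∖ U = ∅ — both open, so U is clopen.
Only trivial clopens (∅ and X) exist, so (X, τ) is connected.
Compute connected components by grouping points that agree on all clopens:
  component: {40, 41, 42, 43}


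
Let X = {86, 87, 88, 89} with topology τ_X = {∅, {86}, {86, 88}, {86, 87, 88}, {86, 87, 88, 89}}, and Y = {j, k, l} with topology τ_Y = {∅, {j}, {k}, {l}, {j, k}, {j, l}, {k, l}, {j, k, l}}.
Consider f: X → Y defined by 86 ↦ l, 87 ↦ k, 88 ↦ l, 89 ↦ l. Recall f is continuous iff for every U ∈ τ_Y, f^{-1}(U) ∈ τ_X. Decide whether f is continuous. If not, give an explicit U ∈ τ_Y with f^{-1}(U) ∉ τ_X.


f is NOT continuous.

Compute f^{-1}(U) for each U ∈ τ_Y:
  U = ∅: f^{-1}(U) = ∅ ∈ τ_X ✓.
  U = {j}: f^{-1}(U) = ∅ ∈ τ_X ✓.
  U = {k}: f^{-1}(U) = {87} ∉ τ_X ✗.
  U = {l}: f^{-1}(U) = {86, 88, 89} ∉ τ_X ✗.
  U = {j, k}: f^{-1}(U) = {87} ∉ τ_X ✗.
  U = {j, l}: f^{-1}(U) = {86, 88, 89} ∉ τ_X ✗.
  U = {k, l}: f^{-1}(U) = {86, 87, 88, 89} ∈ τ_X ✓.
  U = {j, k, l}: f^{-1}(U) = {86, 87, 88, 89} ∈ τ_X ✓.
Found U = {k} with f^{-1}(U) = {87} not in τ_X. Therefore f is NOT continuous.


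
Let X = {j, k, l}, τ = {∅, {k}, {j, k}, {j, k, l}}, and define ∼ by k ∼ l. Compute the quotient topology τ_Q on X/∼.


X/∼ = {[j], [k=l]}; |τ_Q| = 2.

Equivalence classes: [j], [k=l].
Quotient map π: X → X/∼ sends j ↦ [j], k ↦ [k=l], l ↦ [k=l].
For each subset V ⊆ X/∼, compute π^{-1}(V) ⊆ X and check whether π^{-1}(V) ∈ τ. V is open in τ_Q iff π^{-1}(V) ∈ τ.
  V = {}: π^{-1}(V) = ∅ ∈ τ ✓.
  V = {[j]}: π^{-1}(V) = {j} ∉ τ ✗.
  V = {[k=l]}: π^{-1}(V) = {k, l} ∉ τ ✗.
  V = {[j], [k=l]}: π^{-1}(V) = {j, k, l} ∈ τ ✓.
Open sets in the quotient: τ_Q = {{}, {[j], [k=l]}} (2 elements).


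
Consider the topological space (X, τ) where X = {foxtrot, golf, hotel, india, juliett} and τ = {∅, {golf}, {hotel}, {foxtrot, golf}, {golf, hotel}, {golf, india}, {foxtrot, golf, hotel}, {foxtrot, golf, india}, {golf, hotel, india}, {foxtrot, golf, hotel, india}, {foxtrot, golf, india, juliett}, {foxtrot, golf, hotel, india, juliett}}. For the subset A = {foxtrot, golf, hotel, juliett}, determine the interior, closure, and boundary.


int(A) = {foxtrot, golf, hotel}, cl(A) = {foxtrot, golf, hotel, india, juliett}, ∂A = {india, juliett}.

Closed sets in (X, τ) are complements of opens:
  closed(X, τ) = {∅, {hotel}, {juliett}, {foxtrot, juliett}, {hotel, juliett}, {india, juliett}, {foxtrot, hotel, juliett}, {foxtrot, india, juliett}, {hotel, india, juliett}, {foxtrot, golf, india, juliett}, {foxtrot, hotel, india, juliett}, {foxtrot, golf, hotel, india, juliett}}.
int(A) = ⋃ {U ∈ τ : U ⊆ A}. Opens contained in A: ∅, {golf}, {hotel}, {foxtrot, golf}, {golf, hotel}, {foxtrot, golf, hotel}.
Taking the union of these: int(A) = {foxtrot, golf, hotel}.
cl(A) = ⋂ {C closed : A ⊆ C}. Closed sets containing A: {foxtrot, golf, hotel, india, juliett}.
Intersecting these: cl(A) = {foxtrot, golf, hotel, india, juliett}.
∂A = cl(A) ∖ int(A) = {foxtrot, golf, hotel, india, juliett} ∖ {foxtrot, golf, hotel} = {india, juliett}.


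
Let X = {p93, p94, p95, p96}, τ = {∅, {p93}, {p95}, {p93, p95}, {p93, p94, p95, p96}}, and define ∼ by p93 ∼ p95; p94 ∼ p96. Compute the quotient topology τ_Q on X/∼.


X/∼ = {[p93=p95], [p94=p96]}; |τ_Q| = 3.

Equivalence classes: [p93=p95], [p94=p96].
Quotient map π: X → X/∼ sends p93 ↦ [p93=p95], p94 ↦ [p94=p96], p95 ↦ [p93=p95], p96 ↦ [p94=p96].
For each subset V ⊆ X/∼, compute π^{-1}(V) ⊆ X and check whether π^{-1}(V) ∈ τ. V is open in τ_Q iff π^{-1}(V) ∈ τ.
  V = {}: π^{-1}(V) = ∅ ∈ τ ✓.
  V = {[p93=p95]}: π^{-1}(V) = {p93, p95} ∈ τ ✓.
  V = {[p94=p96]}: π^{-1}(V) = {p94, p96} ∉ τ ✗.
  V = {[p93=p95], [p94=p96]}: π^{-1}(V) = {p93, p94, p95, p96} ∈ τ ✓.
Open sets in the quotient: τ_Q = {{}, {[p93=p95]}, {[p93=p95], [p94=p96]}} (3 elements).


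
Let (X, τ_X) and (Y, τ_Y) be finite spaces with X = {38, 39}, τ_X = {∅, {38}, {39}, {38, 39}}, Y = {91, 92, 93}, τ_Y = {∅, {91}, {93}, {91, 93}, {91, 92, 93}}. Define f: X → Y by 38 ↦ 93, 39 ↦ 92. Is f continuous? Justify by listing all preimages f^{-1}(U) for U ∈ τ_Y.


f IS continuous.

Compute f^{-1}(U) for each U ∈ τ_Y:
  U = ∅: f^{-1}(U) = ∅ ∈ τ_X ✓.
  U = {91}: f^{-1}(U) = ∅ ∈ τ_X ✓.
  U = {93}: f^{-1}(U) = {38} ∈ τ_X ✓.
  U = {91, 93}: f^{-1}(U) = {38} ∈ τ_X ✓.
  U = {91, 92, 93}: f^{-1}(U) = {38, 39} ∈ τ_X ✓.
Every preimage lies in τ_X, so f IS continuous.


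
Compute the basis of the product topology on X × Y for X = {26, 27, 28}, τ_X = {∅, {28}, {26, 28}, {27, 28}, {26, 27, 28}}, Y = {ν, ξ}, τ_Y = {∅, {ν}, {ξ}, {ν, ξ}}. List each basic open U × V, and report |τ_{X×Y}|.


Basis B = {∅ × ∅, {28} × {ν}, {28} × {ξ}, {26, 28} × {ν}, {26, 28} × {ξ}, {27, 28} × {ν}, {27, 28} × {ξ}, {28} × {ν, ξ}, {26, 27, 28} × {ν}, {26, 27, 28} × {ξ}, {26, 28} × {ν, ξ}, {27, 28} × {ν, ξ}, {26, 27, 28} × {ν, ξ}}; |τ_{X×Y}| = 25.

Enumerate products U × V with U ∈ τ_X, V ∈ τ_Y (deduplicated):
  ∅ × ∅ = {} (∅)
  {28} × {ν} = {(28,ν)}
  {28} × {ξ} = {(28,ξ)}
  {26, 28} × {ν} = {(26,ν), (28,ν)}
  {26, 28} × {ξ} = {(26,ξ), (28,ξ)}
  {27, 28} × {ν} = {(27,ν), (28,ν)}
  {27, 28} × {ξ} = {(27,ξ), (28,ξ)}
  {28} × {ν, ξ} = {(28,ν), (28,ξ)}
  {26, 27, 28} × {ν} = {(26,ν), (27,ν), (28,ν)}
  {26, 27, 28} × {ξ} = {(26,ξ), (27,ξ), (28,ξ)}
  {26, 28} × {ν, ξ} = {(26,ν), (26,ξ), (28,ν), (28,ξ)}
  {27, 28} × {ν, ξ} = {(27,ν), (27,ξ), (28,ν), (28,ξ)}
  {26, 27, 28} × {ν, ξ} = {(26,ν), (26,ξ), (27,ν), (27,ξ), (28,ν), (28,ξ)}
These 13 distinct sets form the basis B.
Close under arbitrary unions to get τ_{X×Y}; counting gives |τ_{X×Y}| = 25.


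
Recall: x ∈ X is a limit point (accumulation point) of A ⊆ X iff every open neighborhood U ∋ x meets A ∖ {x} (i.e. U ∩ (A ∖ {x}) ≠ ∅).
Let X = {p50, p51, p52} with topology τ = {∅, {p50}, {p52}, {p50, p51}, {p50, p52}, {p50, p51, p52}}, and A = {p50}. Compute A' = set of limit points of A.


A' = {p51}

For each x ∈ X, list the open sets U ∈ τ with x ∈ U, then check whether U ∩ (A ∖ {x}) ≠ ∅ for every such U.
  x = p50: open {p50} ∋ x has {p50} ∩ (A ∖ {p50}) = ∅, so x is NOT a limit point.
  x = p51: opens ∋ x are {p50, p51}, {p50, p51, p52}; each meets A ∖ {p51}, so x IS a limit point.
  x = p52: open {p52} ∋ x has {p52} ∩ (A ∖ {p52}) = ∅, so x is NOT a limit point.
Collecting: A' = {p51}.


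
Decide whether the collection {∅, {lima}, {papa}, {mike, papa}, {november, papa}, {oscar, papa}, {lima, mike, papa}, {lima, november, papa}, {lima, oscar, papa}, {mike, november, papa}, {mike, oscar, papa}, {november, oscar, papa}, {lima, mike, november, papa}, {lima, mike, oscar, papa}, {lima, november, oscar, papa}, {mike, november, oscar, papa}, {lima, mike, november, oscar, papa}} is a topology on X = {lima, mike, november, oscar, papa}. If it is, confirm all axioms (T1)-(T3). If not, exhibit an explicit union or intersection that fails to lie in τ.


τ is NOT a topology on X.

Axiom (T1): ∅ ∈ τ? Yes; X ∈ τ? Yes.
Axiom (T2/T3): check pairwise unions and intersections of members of τ.
Counterexample for (T2): {lima} ∪ {papa} = {lima, papa} ∉ τ. Therefore τ is NOT a topology.


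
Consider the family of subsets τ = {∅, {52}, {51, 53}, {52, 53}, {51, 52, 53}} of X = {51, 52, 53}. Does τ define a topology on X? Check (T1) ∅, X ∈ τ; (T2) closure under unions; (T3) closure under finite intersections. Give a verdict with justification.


τ is NOT a topology on X.

Axiom (T1): ∅ ∈ τ? Yes; X ∈ τ? Yes.
Axiom (T2/T3): check pairwise unions and intersections of members of τ.
Counterexample for (T3): {51, 53} ∩ {52, 53} = {53} ∉ τ. Therefore τ is NOT a topology.


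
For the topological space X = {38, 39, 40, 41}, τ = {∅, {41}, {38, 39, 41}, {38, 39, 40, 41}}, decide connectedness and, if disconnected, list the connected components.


(X, τ) is connected.

Find clopen sets (U ∈ τ with X ∖ U ∈ τ):
  U = ∅, X ∖ U = {38, 39, 40, 41} — both open, so U is clopen.
  U = {38, 39, 40, 41}, X ∖ U = ∅ — both open, so U is clopen.
Only trivial clopens (∅ and X) exist, so (X, τ) is connected.
Compute connected components by grouping points that agree on all clopens:
  component: {38, 39, 40, 41}


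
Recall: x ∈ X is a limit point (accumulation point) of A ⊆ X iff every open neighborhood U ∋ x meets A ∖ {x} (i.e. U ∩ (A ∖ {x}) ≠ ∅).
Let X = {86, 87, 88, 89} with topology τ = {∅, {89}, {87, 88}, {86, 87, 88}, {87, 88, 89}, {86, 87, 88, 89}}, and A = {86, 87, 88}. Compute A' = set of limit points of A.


A' = {86, 87, 88}

For each x ∈ X, list the open sets U ∈ τ with x ∈ U, then check whether U ∩ (A ∖ {x}) ≠ ∅ for every such U.
  x = 86: opens ∋ x are {86, 87, 88}, {86, 87, 88, 89}; each meets A ∖ {86}, so x IS a limit point.
  x = 87: opens ∋ x are {87, 88}, {86, 87, 88}, {87, 88, 89}, {86, 87, 88, 89}; each meets A ∖ {87}, so x IS a limit point.
  x = 88: opens ∋ x are {87, 88}, {86, 87, 88}, {87, 88, 89}, {86, 87, 88, 89}; each meets A ∖ {88}, so x IS a limit point.
  x = 89: open {89} ∋ x has {89} ∩ (A ∖ {89}) = ∅, so x is NOT a limit point.
Collecting: A' = {86, 87, 88}.


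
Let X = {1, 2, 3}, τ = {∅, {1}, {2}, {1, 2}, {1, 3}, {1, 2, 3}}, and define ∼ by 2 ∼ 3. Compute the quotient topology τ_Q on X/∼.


X/∼ = {[1], [2=3]}; |τ_Q| = 3.

Equivalence classes: [1], [2=3].
Quotient map π: X → X/∼ sends 1 ↦ [1], 2 ↦ [2=3], 3 ↦ [2=3].
For each subset V ⊆ X/∼, compute π^{-1}(V) ⊆ X and check whether π^{-1}(V) ∈ τ. V is open in τ_Q iff π^{-1}(V) ∈ τ.
  V = {}: π^{-1}(V) = ∅ ∈ τ ✓.
  V = {[1]}: π^{-1}(V) = {1} ∈ τ ✓.
  V = {[2=3]}: π^{-1}(V) = {2, 3} ∉ τ ✗.
  V = {[1], [2=3]}: π^{-1}(V) = {1, 2, 3} ∈ τ ✓.
Open sets in the quotient: τ_Q = {{}, {[1]}, {[1], [2=3]}} (3 elements).


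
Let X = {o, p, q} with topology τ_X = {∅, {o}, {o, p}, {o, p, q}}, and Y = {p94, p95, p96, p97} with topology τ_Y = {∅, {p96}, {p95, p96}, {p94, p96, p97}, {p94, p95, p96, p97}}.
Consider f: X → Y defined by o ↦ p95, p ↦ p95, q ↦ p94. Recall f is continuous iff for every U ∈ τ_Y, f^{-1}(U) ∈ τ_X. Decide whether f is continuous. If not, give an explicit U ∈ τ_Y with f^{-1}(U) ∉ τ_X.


f is NOT continuous.

Compute f^{-1}(U) for each U ∈ τ_Y:
  U = ∅: f^{-1}(U) = ∅ ∈ τ_X ✓.
  U = {p96}: f^{-1}(U) = ∅ ∈ τ_X ✓.
  U = {p95, p96}: f^{-1}(U) = {o, p} ∈ τ_X ✓.
  U = {p94, p96, p97}: f^{-1}(U) = {q} ∉ τ_X ✗.
  U = {p94, p95, p96, p97}: f^{-1}(U) = {o, p, q} ∈ τ_X ✓.
Found U = {p94, p96, p97} with f^{-1}(U) = {q} not in τ_X. Therefore f is NOT continuous.


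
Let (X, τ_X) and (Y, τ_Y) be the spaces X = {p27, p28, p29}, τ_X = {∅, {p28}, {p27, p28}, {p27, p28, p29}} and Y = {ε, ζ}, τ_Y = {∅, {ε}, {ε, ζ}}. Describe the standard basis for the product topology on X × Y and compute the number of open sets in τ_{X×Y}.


Basis B = {∅ × ∅, {p28} × {ε}, {p27, p28} × {ε}, {p28} × {ε, ζ}, {p27, p28, p29} × {ε}, {p27, p28} × {ε, ζ}, {p27, p28, p29} × {ε, ζ}}; |τ_{X×Y}| = 10.

Enumerate products U × V with U ∈ τ_X, V ∈ τ_Y (deduplicated):
  ∅ × ∅ = {} (∅)
  {p28} × {ε} = {(p28,ε)}
  {p27, p28} × {ε} = {(p27,ε), (p28,ε)}
  {p28} × {ε, ζ} = {(p28,ε), (p28,ζ)}
  {p27, p28, p29} × {ε} = {(p27,ε), (p28,ε), (p29,ε)}
  {p27, p28} × {ε, ζ} = {(p27,ε), (p27,ζ), (p28,ε), (p28,ζ)}
  {p27, p28, p29} × {ε, ζ} = {(p27,ε), (p27,ζ), (p28,ε), (p28,ζ), (p29,ε), (p29,ζ)}
These 7 distinct sets form the basis B.
Close under arbitrary unions to get τ_{X×Y}; counting gives |τ_{X×Y}| = 10.


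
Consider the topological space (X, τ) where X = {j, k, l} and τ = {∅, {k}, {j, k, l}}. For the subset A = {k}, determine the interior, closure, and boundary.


int(A) = {k}, cl(A) = {j, k, l}, ∂A = {j, l}.

Closed sets in (X, τ) are complements of opens:
  closed(X, τ) = {∅, {j, l}, {j, k, l}}.
int(A) = ⋃ {U ∈ τ : U ⊆ A}. Opens contained in A: ∅, {k}.
Taking the union of these: int(A) = {k}.
cl(A) = ⋂ {C closed : A ⊆ C}. Closed sets containing A: {j, k, l}.
Intersecting these: cl(A) = {j, k, l}.
∂A = cl(A) ∖ int(A) = {j, k, l} ∖ {k} = {j, l}.


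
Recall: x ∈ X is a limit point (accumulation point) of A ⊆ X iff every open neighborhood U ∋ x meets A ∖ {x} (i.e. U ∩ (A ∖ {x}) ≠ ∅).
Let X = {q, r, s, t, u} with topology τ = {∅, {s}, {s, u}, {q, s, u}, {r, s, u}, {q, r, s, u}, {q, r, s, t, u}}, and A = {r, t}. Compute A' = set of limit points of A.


A' = {t}

For each x ∈ X, list the open sets U ∈ τ with x ∈ U, then check whether U ∩ (A ∖ {x}) ≠ ∅ for every such U.
  x = q: open {q, s, u} ∋ x has {q, s, u} ∩ (A ∖ {q}) = ∅, so x is NOT a limit point.
  x = r: open {r, s, u} ∋ x has {r, s, u} ∩ (A ∖ {r}) = ∅, so x is NOT a limit point.
  x = s: open {s} ∋ x has {s} ∩ (A ∖ {s}) = ∅, so x is NOT a limit point.
  x = t: opens ∋ x are {q, r, s, t, u}; each meets A ∖ {t}, so x IS a limit point.
  x = u: open {s, u} ∋ x has {s, u} ∩ (A ∖ {u}) = ∅, so x is NOT a limit point.
Collecting: A' = {t}.


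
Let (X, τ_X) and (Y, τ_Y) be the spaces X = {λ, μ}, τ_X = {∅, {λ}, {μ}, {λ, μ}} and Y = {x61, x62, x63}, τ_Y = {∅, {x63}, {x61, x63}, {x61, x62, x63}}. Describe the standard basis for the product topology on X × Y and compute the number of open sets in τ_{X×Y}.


Basis B = {∅ × ∅, {λ} × {x63}, {μ} × {x63}, {λ} × {x61, x63}, {λ, μ} × {x63}, {μ} × {x61, x63}, {λ} × {x61, x62, x63}, {μ} × {x61, x62, x63}, {λ, μ} × {x61, x63}, {λ, μ} × {x61, x62, x63}}; |τ_{X×Y}| = 16.

Enumerate products U × V with U ∈ τ_X, V ∈ τ_Y (deduplicated):
  ∅ × ∅ = {} (∅)
  {λ} × {x63} = {(λ,x63)}
  {μ} × {x63} = {(μ,x63)}
  {λ} × {x61, x63} = {(λ,x61), (λ,x63)}
  {λ, μ} × {x63} = {(λ,x63), (μ,x63)}
  {μ} × {x61, x63} = {(μ,x61), (μ,x63)}
  {λ} × {x61, x62, x63} = {(λ,x61), (λ,x62), (λ,x63)}
  {μ} × {x61, x62, x63} = {(μ,x61), (μ,x62), (μ,x63)}
  {λ, μ} × {x61, x63} = {(λ,x61), (λ,x63), (μ,x61), (μ,x63)}
  {λ, μ} × {x61, x62, x63} = {(λ,x61), (λ,x62), (λ,x63), (μ,x61), (μ,x62), (μ,x63)}
These 10 distinct sets form the basis B.
Close under arbitrary unions to get τ_{X×Y}; counting gives |τ_{X×Y}| = 16.


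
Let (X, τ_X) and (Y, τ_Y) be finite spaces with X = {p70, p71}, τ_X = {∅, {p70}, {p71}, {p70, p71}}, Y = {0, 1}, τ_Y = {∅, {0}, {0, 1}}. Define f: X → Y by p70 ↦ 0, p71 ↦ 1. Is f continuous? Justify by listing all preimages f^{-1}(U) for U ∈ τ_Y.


f IS continuous.

Compute f^{-1}(U) for each U ∈ τ_Y:
  U = ∅: f^{-1}(U) = ∅ ∈ τ_X ✓.
  U = {0}: f^{-1}(U) = {p70} ∈ τ_X ✓.
  U = {0, 1}: f^{-1}(U) = {p70, p71} ∈ τ_X ✓.
Every preimage lies in τ_X, so f IS continuous.


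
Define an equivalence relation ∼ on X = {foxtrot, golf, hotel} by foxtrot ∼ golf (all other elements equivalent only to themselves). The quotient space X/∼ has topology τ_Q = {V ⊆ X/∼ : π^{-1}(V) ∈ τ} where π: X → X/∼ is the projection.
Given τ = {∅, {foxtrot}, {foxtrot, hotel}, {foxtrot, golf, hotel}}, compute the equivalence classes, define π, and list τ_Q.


X/∼ = {[foxtrot=golf], [hotel]}; |τ_Q| = 2.

Equivalence classes: [foxtrot=golf], [hotel].
Quotient map π: X → X/∼ sends foxtrot ↦ [foxtrot=golf], golf ↦ [foxtrot=golf], hotel ↦ [hotel].
For each subset V ⊆ X/∼, compute π^{-1}(V) ⊆ X and check whether π^{-1}(V) ∈ τ. V is open in τ_Q iff π^{-1}(V) ∈ τ.
  V = {}: π^{-1}(V) = ∅ ∈ τ ✓.
  V = {[foxtrot=golf]}: π^{-1}(V) = {foxtrot, golf} ∉ τ ✗.
  V = {[hotel]}: π^{-1}(V) = {hotel} ∉ τ ✗.
  V = {[foxtrot=golf], [hotel]}: π^{-1}(V) = {foxtrot, golf, hotel} ∈ τ ✓.
Open sets in the quotient: τ_Q = {{}, {[foxtrot=golf], [hotel]}} (2 elements).


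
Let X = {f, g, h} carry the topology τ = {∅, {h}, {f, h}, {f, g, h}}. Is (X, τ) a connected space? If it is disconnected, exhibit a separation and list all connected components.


(X, τ) is connected.

Find clopen sets (U ∈ τ with X ∖ U ∈ τ):
  U = ∅, X ∖ U = {f, g, h} — both open, so U is clopen.
  U = {f, g, h}, X ∖ U = ∅ — both open, so U is clopen.
Only trivial clopens (∅ and X) exist, so (X, τ) is connected.
Compute connected components by grouping points that agree on all clopens:
  component: {f, g, h}


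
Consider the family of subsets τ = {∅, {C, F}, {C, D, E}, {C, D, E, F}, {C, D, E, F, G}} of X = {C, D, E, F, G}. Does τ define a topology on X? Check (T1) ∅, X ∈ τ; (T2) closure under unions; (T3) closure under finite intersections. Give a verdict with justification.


τ is NOT a topology on X.

Axiom (T1): ∅ ∈ τ? Yes; X ∈ τ? Yes.
Axiom (T2/T3): check pairwise unions and intersections of members of τ.
Counterexample for (T3): {C, F} ∩ {C, D, E} = {C} ∉ τ. Therefore τ is NOT a topology.


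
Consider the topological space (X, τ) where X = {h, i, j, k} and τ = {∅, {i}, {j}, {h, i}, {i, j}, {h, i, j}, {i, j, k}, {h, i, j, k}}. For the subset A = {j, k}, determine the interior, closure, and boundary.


int(A) = {j}, cl(A) = {j, k}, ∂A = {k}.

Closed sets in (X, τ) are complements of opens:
  closed(X, τ) = {∅, {h}, {k}, {h, k}, {j, k}, {h, i, k}, {h, j, k}, {h, i, j, k}}.
int(A) = ⋃ {U ∈ τ : U ⊆ A}. Opens contained in A: ∅, {j}.
Taking the union of these: int(A) = {j}.
cl(A) = ⋂ {C closed : A ⊆ C}. Closed sets containing A: {j, k}, {h, j, k}, {h, i, j, k}.
Intersecting these: cl(A) = {j, k}.
∂A = cl(A) ∖ int(A) = {j, k} ∖ {j} = {k}.


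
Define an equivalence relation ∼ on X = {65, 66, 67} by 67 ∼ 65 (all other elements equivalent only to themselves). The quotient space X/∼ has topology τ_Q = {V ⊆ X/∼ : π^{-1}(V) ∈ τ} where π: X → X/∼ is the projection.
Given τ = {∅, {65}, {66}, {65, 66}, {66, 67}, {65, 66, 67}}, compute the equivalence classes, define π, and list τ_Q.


X/∼ = {[65=67], [66]}; |τ_Q| = 3.

Equivalence classes: [65=67], [66].
Quotient map π: X → X/∼ sends 65 ↦ [65=67], 66 ↦ [66], 67 ↦ [65=67].
For each subset V ⊆ X/∼, compute π^{-1}(V) ⊆ X and check whether π^{-1}(V) ∈ τ. V is open in τ_Q iff π^{-1}(V) ∈ τ.
  V = {}: π^{-1}(V) = ∅ ∈ τ ✓.
  V = {[65=67]}: π^{-1}(V) = {65, 67} ∉ τ ✗.
  V = {[66]}: π^{-1}(V) = {66} ∈ τ ✓.
  V = {[65=67], [66]}: π^{-1}(V) = {65, 66, 67} ∈ τ ✓.
Open sets in the quotient: τ_Q = {{}, {[66]}, {[65=67], [66]}} (3 elements).


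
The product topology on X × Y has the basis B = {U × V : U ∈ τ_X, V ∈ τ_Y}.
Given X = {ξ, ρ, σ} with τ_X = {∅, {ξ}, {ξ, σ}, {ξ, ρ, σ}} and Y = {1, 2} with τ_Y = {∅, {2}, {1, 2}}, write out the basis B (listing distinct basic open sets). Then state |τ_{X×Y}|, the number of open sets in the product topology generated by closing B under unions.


Basis B = {∅ × ∅, {ξ} × {2}, {ξ} × {1, 2}, {ξ, σ} × {2}, {ξ, ρ, σ} × {2}, {ξ, σ} × {1, 2}, {ξ, ρ, σ} × {1, 2}}; |τ_{X×Y}| = 10.

Enumerate products U × V with U ∈ τ_X, V ∈ τ_Y (deduplicated):
  ∅ × ∅ = {} (∅)
  {ξ} × {2} = {(ξ,2)}
  {ξ} × {1, 2} = {(ξ,1), (ξ,2)}
  {ξ, σ} × {2} = {(ξ,2), (σ,2)}
  {ξ, ρ, σ} × {2} = {(ξ,2), (ρ,2), (σ,2)}
  {ξ, σ} × {1, 2} = {(ξ,1), (ξ,2), (σ,1), (σ,2)}
  {ξ, ρ, σ} × {1, 2} = {(ξ,1), (ξ,2), (ρ,1), (ρ,2), (σ,1), (σ,2)}
These 7 distinct sets form the basis B.
Close under arbitrary unions to get τ_{X×Y}; counting gives |τ_{X×Y}| = 10.


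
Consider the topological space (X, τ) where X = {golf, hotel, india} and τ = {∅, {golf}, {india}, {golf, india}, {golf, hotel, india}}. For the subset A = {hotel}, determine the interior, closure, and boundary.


int(A) = ∅, cl(A) = {hotel}, ∂A = {hotel}.

Closed sets in (X, τ) are complements of opens:
  closed(X, τ) = {∅, {hotel}, {golf, hotel}, {hotel, india}, {golf, hotel, india}}.
int(A) = ⋃ {U ∈ τ : U ⊆ A}. Opens contained in A: ∅.
Taking the union of these: int(A) = ∅.
cl(A) = ⋂ {C closed : A ⊆ C}. Closed sets containing A: {hotel}, {golf, hotel}, {hotel, india}, {golf, hotel, india}.
Intersecting these: cl(A) = {hotel}.
∂A = cl(A) ∖ int(A) = {hotel} ∖ ∅ = {hotel}.


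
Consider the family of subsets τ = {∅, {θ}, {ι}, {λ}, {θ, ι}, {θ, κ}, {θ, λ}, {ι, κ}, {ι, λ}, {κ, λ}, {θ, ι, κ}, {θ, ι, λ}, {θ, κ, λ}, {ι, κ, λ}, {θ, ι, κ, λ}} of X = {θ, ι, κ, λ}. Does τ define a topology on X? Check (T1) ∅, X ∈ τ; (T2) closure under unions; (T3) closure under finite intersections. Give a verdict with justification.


τ is NOT a topology on X.

Axiom (T1): ∅ ∈ τ? Yes; X ∈ τ? Yes.
Axiom (T2/T3): check pairwise unions and intersections of members of τ.
Counterexample for (T3): {θ, κ} ∩ {ι, κ} = {κ} ∉ τ. Therefore τ is NOT a topology.


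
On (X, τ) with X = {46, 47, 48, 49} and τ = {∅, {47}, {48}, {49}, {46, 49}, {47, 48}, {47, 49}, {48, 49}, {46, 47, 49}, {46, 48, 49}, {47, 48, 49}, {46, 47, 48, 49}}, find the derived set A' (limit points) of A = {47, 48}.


A' = ∅

For each x ∈ X, list the open sets U ∈ τ with x ∈ U, then check whether U ∩ (A ∖ {x}) ≠ ∅ for every such U.
  x = 46: open {46, 49} ∋ x has {46, 49} ∩ (A ∖ {46}) = ∅, so x is NOT a limit point.
  x = 47: open {47} ∋ x has {47} ∩ (A ∖ {47}) = ∅, so x is NOT a limit point.
  x = 48: open {48} ∋ x has {48} ∩ (A ∖ {48}) = ∅, so x is NOT a limit point.
  x = 49: open {49} ∋ x has {49} ∩ (A ∖ {49}) = ∅, so x is NOT a limit point.
Collecting: A' = ∅.


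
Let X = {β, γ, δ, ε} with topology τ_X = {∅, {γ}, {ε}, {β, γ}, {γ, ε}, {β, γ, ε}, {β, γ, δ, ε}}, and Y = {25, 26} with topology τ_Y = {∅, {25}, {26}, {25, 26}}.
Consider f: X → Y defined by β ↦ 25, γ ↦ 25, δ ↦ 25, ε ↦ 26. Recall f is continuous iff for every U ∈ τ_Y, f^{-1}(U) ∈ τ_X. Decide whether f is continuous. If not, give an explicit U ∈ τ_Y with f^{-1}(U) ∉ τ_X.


f is NOT continuous.

Compute f^{-1}(U) for each U ∈ τ_Y:
  U = ∅: f^{-1}(U) = ∅ ∈ τ_X ✓.
  U = {25}: f^{-1}(U) = {β, γ, δ} ∉ τ_X ✗.
  U = {26}: f^{-1}(U) = {ε} ∈ τ_X ✓.
  U = {25, 26}: f^{-1}(U) = {β, γ, δ, ε} ∈ τ_X ✓.
Found U = {25} with f^{-1}(U) = {β, γ, δ} not in τ_X. Therefore f is NOT continuous.


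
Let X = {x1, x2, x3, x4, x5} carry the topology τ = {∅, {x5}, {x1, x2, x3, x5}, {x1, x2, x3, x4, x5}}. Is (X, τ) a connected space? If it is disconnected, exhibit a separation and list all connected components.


(X, τ) is connected.

Find clopen sets (U ∈ τ with X ∖ U ∈ τ):
  U = ∅, X ∖ U = {x1, x2, x3, x4, x5} — both open, so U is clopen.
  U = {x1, x2, x3, x4, x5}, X ∖ U = ∅ — both open, so U is clopen.
Only trivial clopens (∅ and X) exist, so (X, τ) is connected.
Compute connected components by grouping points that agree on all clopens:
  component: {x1, x2, x3, x4, x5}
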